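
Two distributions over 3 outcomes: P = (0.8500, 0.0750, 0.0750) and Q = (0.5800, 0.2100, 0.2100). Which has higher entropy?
Q

P is highly concentrated on one outcome (85%), making it nearly deterministic. Q spreads its mass more evenly (max 58%). The more spread-out distribution has higher entropy: H(P) ≈ 0.760 bits, H(Q) ≈ 1.401 bits.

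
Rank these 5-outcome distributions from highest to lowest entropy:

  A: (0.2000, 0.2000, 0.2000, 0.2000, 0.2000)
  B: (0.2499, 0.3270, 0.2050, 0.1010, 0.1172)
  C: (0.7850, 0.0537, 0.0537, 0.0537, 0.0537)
A > B > C

Key insight: Entropy is maximized by uniform distributions and minimized by concentrated distributions.

- Uniform distributions have maximum entropy log₂(5) = 2.3219 bits
- The more "peaked" or concentrated a distribution, the lower its entropy

Entropies:
  H(A) = 2.3219 bits
  H(B) = 2.1924 bits
  H(C) = 1.1809 bits

Ranking: A > B > C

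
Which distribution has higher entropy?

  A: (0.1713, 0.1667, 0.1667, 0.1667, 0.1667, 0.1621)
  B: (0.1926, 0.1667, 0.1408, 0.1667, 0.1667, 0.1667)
A

Both distributions are close to uniform, making this a harder comparison.

H(A) = 2.5848 bits
H(B) = 2.5791 bits

The distribution closer to uniform has higher entropy.
Answer: A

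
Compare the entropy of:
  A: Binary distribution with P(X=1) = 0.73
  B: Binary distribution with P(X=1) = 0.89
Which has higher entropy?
A

For binary distributions, entropy is maximized at p=0.5 and decreases as p moves toward 0 or 1.

H(A) = H(0.73) = 0.8415 bits
H(B) = H(0.89) = 0.4999 bits

Distribution A (p=0.73) is closer to uniform (p=0.5), so it has higher entropy.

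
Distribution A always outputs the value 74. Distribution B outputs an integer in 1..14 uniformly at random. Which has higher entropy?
B

A is deterministic, so H(A) = 0. B is uniform over 14 outcomes, so H(B) = log₂(14) = 3.807 bits. Any distribution with genuine randomness has higher entropy than a deterministic one.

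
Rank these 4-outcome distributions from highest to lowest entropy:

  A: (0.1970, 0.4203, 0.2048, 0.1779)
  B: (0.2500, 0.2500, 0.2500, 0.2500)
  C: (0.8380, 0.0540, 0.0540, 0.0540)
B > A > C

Key insight: Entropy is maximized by uniform distributions and minimized by concentrated distributions.

- Uniform distributions have maximum entropy log₂(4) = 2.0000 bits
- The more "peaked" or concentrated a distribution, the lower its entropy

Entropies:
  H(A) = 1.8989 bits
  H(B) = 2.0000 bits
  H(C) = 0.8958 bits

Ranking: B > A > C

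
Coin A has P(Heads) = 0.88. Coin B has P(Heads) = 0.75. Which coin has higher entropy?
B

For binary distributions, entropy is maximized at p=0.5 and decreases as p moves toward 0 or 1.

H(A) = H(0.88) = 0.5294 bits
H(B) = H(0.75) = 0.8113 bits

Distribution B (p=0.75) is closer to uniform (p=0.5), so it has higher entropy.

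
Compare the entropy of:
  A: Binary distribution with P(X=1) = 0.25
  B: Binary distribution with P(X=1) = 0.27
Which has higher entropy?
B

For binary distributions, entropy is maximized at p=0.5 and decreases as p moves toward 0 or 1.

H(A) = H(0.25) = 0.8113 bits
H(B) = H(0.27) = 0.8415 bits

Distribution B (p=0.27) is closer to uniform (p=0.5), so it has higher entropy.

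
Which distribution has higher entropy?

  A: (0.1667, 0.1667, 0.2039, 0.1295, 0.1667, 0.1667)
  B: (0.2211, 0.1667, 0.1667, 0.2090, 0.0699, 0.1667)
A

Both distributions are close to uniform, making this a harder comparison.

H(A) = 2.5729 bits
H(B) = 2.5142 bits

The distribution closer to uniform has higher entropy.
Answer: A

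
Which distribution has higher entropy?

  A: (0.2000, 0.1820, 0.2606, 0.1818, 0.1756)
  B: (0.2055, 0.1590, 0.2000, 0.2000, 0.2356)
B

Both distributions are close to uniform, making this a harder comparison.

H(A) = 2.3052 bits
H(B) = 2.3110 bits

The distribution closer to uniform has higher entropy.
Answer: B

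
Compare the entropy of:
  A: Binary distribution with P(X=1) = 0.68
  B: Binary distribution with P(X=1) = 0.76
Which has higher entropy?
A

For binary distributions, entropy is maximized at p=0.5 and decreases as p moves toward 0 or 1.

H(A) = H(0.68) = 0.9044 bits
H(B) = H(0.76) = 0.7950 bits

Distribution A (p=0.68) is closer to uniform (p=0.5), so it has higher entropy.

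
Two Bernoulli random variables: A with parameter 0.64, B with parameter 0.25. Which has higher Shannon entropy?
A

For binary distributions, entropy is maximized at p=0.5 and decreases as p moves toward 0 or 1.

H(A) = H(0.64) = 0.9427 bits
H(B) = H(0.25) = 0.8113 bits

Distribution A (p=0.64) is closer to uniform (p=0.5), so it has higher entropy.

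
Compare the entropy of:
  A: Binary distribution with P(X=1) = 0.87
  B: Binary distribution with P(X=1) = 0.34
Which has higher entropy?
B

For binary distributions, entropy is maximized at p=0.5 and decreases as p moves toward 0 or 1.

H(A) = H(0.87) = 0.5574 bits
H(B) = H(0.34) = 0.9248 bits

Distribution B (p=0.34) is closer to uniform (p=0.5), so it has higher entropy.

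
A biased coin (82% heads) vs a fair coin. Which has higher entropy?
Fair coin

The fair coin is uniform (p=0.5), maximizing binary entropy at 1 bit. The biased coin has H(0.82) ≈ 0.680 bits — its outcome is more predictable, so its entropy is lower.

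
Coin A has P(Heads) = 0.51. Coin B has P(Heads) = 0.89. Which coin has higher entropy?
A

For binary distributions, entropy is maximized at p=0.5 and decreases as p moves toward 0 or 1.

H(A) = H(0.51) = 0.9997 bits
H(B) = H(0.89) = 0.4999 bits

Distribution A (p=0.51) is closer to uniform (p=0.5), so it has higher entropy.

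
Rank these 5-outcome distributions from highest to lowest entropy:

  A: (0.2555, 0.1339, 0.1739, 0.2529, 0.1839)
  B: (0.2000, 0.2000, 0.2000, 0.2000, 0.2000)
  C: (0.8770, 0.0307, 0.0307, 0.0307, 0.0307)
B > A > C

Key insight: Entropy is maximized by uniform distributions and minimized by concentrated distributions.

- Uniform distributions have maximum entropy log₂(5) = 2.3219 bits
- The more "peaked" or concentrated a distribution, the lower its entropy

Entropies:
  H(A) = 2.2810 bits
  H(B) = 2.3219 bits
  H(C) = 0.7839 bits

Ranking: B > A > C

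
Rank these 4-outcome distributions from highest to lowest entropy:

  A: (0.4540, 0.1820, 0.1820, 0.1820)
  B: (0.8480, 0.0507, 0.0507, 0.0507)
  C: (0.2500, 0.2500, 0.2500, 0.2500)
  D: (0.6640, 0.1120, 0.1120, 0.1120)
C > A > D > B

Key insight: Entropy is maximized by uniform distributions and minimized by concentrated distributions.

Entropies:
  H(A) = 1.8593 bits
  H(B) = 0.8557 bits
  H(C) = 2.0000 bits
  H(D) = 1.4535 bits

Ranking: C > A > D > B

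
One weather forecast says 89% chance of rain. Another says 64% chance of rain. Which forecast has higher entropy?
64% forecast

Treat each forecast as a Bernoulli distribution. Binary entropy is maximized at p=0.5 and falls off symmetrically toward 0 or 1. The 64% forecast is closer to 50%, so it is more uncertain. H(89%) ≈ 0.500 bits, H(64%) ≈ 0.943 bits.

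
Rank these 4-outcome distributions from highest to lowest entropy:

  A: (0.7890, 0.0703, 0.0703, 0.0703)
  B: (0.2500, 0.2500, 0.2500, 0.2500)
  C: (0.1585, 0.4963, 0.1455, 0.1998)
B > C > A

Key insight: Entropy is maximized by uniform distributions and minimized by concentrated distributions.

- Uniform distributions have maximum entropy log₂(4) = 2.0000 bits
- The more "peaked" or concentrated a distribution, the lower its entropy

Entropies:
  H(A) = 1.0778 bits
  H(B) = 2.0000 bits
  H(C) = 1.7916 bits

Ranking: B > C > A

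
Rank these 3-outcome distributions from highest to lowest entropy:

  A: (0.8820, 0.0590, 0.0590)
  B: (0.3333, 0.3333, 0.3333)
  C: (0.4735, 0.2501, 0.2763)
B > C > A

Key insight: Entropy is maximized by uniform distributions and minimized by concentrated distributions.

- Uniform distributions have maximum entropy log₂(3) = 1.5850 bits
- The more "peaked" or concentrated a distribution, the lower its entropy

Entropies:
  H(A) = 0.6416 bits
  H(B) = 1.5850 bits
  H(C) = 1.5235 bits

Ranking: B > C > A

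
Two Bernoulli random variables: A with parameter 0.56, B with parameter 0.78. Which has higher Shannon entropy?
A

For binary distributions, entropy is maximized at p=0.5 and decreases as p moves toward 0 or 1.

H(A) = H(0.56) = 0.9896 bits
H(B) = H(0.78) = 0.7602 bits

Distribution A (p=0.56) is closer to uniform (p=0.5), so it has higher entropy.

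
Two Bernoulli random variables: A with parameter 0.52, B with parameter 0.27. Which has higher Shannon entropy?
A

For binary distributions, entropy is maximized at p=0.5 and decreases as p moves toward 0 or 1.

H(A) = H(0.52) = 0.9988 bits
H(B) = H(0.27) = 0.8415 bits

Distribution A (p=0.52) is closer to uniform (p=0.5), so it has higher entropy.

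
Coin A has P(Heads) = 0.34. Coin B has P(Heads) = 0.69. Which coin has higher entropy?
A

For binary distributions, entropy is maximized at p=0.5 and decreases as p moves toward 0 or 1.

H(A) = H(0.34) = 0.9248 bits
H(B) = H(0.69) = 0.8932 bits

Distribution A (p=0.34) is closer to uniform (p=0.5), so it has higher entropy.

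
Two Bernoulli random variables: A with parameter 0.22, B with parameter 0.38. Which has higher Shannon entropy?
B

For binary distributions, entropy is maximized at p=0.5 and decreases as p moves toward 0 or 1.

H(A) = H(0.22) = 0.7602 bits
H(B) = H(0.38) = 0.9580 bits

Distribution B (p=0.38) is closer to uniform (p=0.5), so it has higher entropy.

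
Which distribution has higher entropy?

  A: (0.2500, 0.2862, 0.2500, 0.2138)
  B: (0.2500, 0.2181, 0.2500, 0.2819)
B

Both distributions are close to uniform, making this a harder comparison.

H(A) = 1.9924 bits
H(B) = 1.9941 bits

The distribution closer to uniform has higher entropy.
Answer: B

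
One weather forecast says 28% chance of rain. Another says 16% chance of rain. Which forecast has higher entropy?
28% forecast

Treat each forecast as a Bernoulli distribution. Binary entropy is maximized at p=0.5 and falls off symmetrically toward 0 or 1. The 28% forecast is closer to 50%, so it is more uncertain. H(28%) ≈ 0.855 bits, H(16%) ≈ 0.634 bits.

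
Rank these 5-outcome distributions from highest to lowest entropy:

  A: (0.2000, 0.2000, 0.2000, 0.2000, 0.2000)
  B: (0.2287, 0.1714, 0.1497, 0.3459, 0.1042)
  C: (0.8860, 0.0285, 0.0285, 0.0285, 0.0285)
A > B > C

Key insight: Entropy is maximized by uniform distributions and minimized by concentrated distributions.

- Uniform distributions have maximum entropy log₂(5) = 2.3219 bits
- The more "peaked" or concentrated a distribution, the lower its entropy

Entropies:
  H(A) = 2.3219 bits
  H(B) = 2.2029 bits
  H(C) = 0.7399 bits

Ranking: A > B > C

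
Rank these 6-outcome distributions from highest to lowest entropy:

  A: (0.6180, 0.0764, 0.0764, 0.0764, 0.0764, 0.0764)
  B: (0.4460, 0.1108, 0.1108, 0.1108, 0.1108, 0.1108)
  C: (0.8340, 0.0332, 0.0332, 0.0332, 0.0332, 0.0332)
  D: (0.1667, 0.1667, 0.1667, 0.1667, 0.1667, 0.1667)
D > B > A > C

Key insight: Entropy is maximized by uniform distributions and minimized by concentrated distributions.

Entropies:
  H(A) = 1.8464 bits
  H(B) = 2.2779 bits
  H(C) = 1.0339 bits
  H(D) = 2.5850 bits

Ranking: D > B > A > C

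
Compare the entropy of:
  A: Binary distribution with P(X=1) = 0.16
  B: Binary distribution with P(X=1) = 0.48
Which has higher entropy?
B

For binary distributions, entropy is maximized at p=0.5 and decreases as p moves toward 0 or 1.

H(A) = H(0.16) = 0.6343 bits
H(B) = H(0.48) = 0.9988 bits

Distribution B (p=0.48) is closer to uniform (p=0.5), so it has higher entropy.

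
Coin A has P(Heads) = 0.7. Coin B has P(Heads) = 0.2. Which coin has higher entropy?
A

For binary distributions, entropy is maximized at p=0.5 and decreases as p moves toward 0 or 1.

H(A) = H(0.7) = 0.8813 bits
H(B) = H(0.2) = 0.7219 bits

Distribution A (p=0.7) is closer to uniform (p=0.5), so it has higher entropy.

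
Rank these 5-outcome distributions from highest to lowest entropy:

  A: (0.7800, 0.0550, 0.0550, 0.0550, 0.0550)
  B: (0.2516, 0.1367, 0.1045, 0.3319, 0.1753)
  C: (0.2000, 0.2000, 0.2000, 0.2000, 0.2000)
C > B > A

Key insight: Entropy is maximized by uniform distributions and minimized by concentrated distributions.

- Uniform distributions have maximum entropy log₂(5) = 2.3219 bits
- The more "peaked" or concentrated a distribution, the lower its entropy

Entropies:
  H(A) = 1.2002 bits
  H(B) = 2.2023 bits
  H(C) = 2.3219 bits

Ranking: C > B > A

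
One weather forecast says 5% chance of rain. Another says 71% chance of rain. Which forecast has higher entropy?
71% forecast

Treat each forecast as a Bernoulli distribution. Binary entropy is maximized at p=0.5 and falls off symmetrically toward 0 or 1. The 71% forecast is closer to 50%, so it is more uncertain. H(5%) ≈ 0.286 bits, H(71%) ≈ 0.869 bits.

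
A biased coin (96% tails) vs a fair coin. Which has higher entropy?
Fair coin

The fair coin is uniform (p=0.5), maximizing binary entropy at 1 bit. The biased coin has H(0.96) ≈ 0.242 bits — its outcome is more predictable, so its entropy is lower.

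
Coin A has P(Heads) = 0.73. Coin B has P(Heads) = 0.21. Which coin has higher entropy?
A

For binary distributions, entropy is maximized at p=0.5 and decreases as p moves toward 0 or 1.

H(A) = H(0.73) = 0.8415 bits
H(B) = H(0.21) = 0.7415 bits

Distribution A (p=0.73) is closer to uniform (p=0.5), so it has higher entropy.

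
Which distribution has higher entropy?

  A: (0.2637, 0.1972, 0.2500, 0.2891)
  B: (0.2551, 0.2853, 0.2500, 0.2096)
B

Both distributions are close to uniform, making this a harder comparison.

H(A) = 1.9866 bits
H(B) = 1.9915 bits

The distribution closer to uniform has higher entropy.
Answer: B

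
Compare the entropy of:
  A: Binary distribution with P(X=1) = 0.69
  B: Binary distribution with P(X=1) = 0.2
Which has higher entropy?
A

For binary distributions, entropy is maximized at p=0.5 and decreases as p moves toward 0 or 1.

H(A) = H(0.69) = 0.8932 bits
H(B) = H(0.2) = 0.7219 bits

Distribution A (p=0.69) is closer to uniform (p=0.5), so it has higher entropy.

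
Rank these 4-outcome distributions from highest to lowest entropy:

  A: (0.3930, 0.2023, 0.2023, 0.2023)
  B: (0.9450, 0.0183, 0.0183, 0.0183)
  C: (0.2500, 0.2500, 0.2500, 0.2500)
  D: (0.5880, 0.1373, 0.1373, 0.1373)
C > A > D > B

Key insight: Entropy is maximized by uniform distributions and minimized by concentrated distributions.

Entropies:
  H(A) = 1.9288 bits
  H(B) = 0.3944 bits
  H(C) = 2.0000 bits
  H(D) = 1.6305 bits

Ranking: C > A > D > B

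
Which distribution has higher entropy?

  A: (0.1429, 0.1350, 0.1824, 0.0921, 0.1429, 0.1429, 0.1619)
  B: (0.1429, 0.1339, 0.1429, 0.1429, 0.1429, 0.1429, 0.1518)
B

Both distributions are close to uniform, making this a harder comparison.

H(A) = 2.7832 bits
H(B) = 2.8066 bits

The distribution closer to uniform has higher entropy.
Answer: B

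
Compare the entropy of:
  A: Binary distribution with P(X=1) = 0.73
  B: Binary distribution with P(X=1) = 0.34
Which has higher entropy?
B

For binary distributions, entropy is maximized at p=0.5 and decreases as p moves toward 0 or 1.

H(A) = H(0.73) = 0.8415 bits
H(B) = H(0.34) = 0.9248 bits

Distribution B (p=0.34) is closer to uniform (p=0.5), so it has higher entropy.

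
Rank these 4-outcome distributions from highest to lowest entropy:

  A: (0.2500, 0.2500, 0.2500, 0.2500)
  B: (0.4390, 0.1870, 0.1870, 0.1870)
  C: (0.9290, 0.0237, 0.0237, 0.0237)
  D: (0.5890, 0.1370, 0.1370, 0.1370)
A > B > D > C

Key insight: Entropy is maximized by uniform distributions and minimized by concentrated distributions.

Entropies:
  H(A) = 2.0000 bits
  H(B) = 1.8784 bits
  H(C) = 0.4822 bits
  H(D) = 1.6284 bits

Ranking: A > B > D > C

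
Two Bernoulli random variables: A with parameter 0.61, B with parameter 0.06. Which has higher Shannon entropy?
A

For binary distributions, entropy is maximized at p=0.5 and decreases as p moves toward 0 or 1.

H(A) = H(0.61) = 0.9648 bits
H(B) = H(0.06) = 0.3274 bits

Distribution A (p=0.61) is closer to uniform (p=0.5), so it has higher entropy.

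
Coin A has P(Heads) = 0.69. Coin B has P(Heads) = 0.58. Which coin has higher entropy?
B

For binary distributions, entropy is maximized at p=0.5 and decreases as p moves toward 0 or 1.

H(A) = H(0.69) = 0.8932 bits
H(B) = H(0.58) = 0.9815 bits

Distribution B (p=0.58) is closer to uniform (p=0.5), so it has higher entropy.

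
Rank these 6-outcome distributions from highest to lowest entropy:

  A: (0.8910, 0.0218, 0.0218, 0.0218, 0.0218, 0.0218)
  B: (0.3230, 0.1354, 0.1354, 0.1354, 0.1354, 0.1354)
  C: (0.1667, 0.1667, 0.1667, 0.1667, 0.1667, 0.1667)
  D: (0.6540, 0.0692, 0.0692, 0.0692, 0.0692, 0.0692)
C > B > D > A

Key insight: Entropy is maximized by uniform distributions and minimized by concentrated distributions.

Entropies:
  H(A) = 0.7500 bits
  H(B) = 2.4796 bits
  H(C) = 2.5850 bits
  H(D) = 1.7338 bits

Ranking: C > B > D > A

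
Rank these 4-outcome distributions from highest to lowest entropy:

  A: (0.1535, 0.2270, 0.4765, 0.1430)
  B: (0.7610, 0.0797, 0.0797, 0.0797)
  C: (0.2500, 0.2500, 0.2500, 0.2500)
C > A > B

Key insight: Entropy is maximized by uniform distributions and minimized by concentrated distributions.

- Uniform distributions have maximum entropy log₂(4) = 2.0000 bits
- The more "peaked" or concentrated a distribution, the lower its entropy

Entropies:
  H(A) = 1.8114 bits
  H(B) = 1.1722 bits
  H(C) = 2.0000 bits

Ranking: C > A > B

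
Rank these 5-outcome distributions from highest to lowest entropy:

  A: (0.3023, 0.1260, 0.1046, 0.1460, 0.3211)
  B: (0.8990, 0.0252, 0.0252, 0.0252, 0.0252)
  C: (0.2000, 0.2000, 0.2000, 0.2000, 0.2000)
C > A > B

Key insight: Entropy is maximized by uniform distributions and minimized by concentrated distributions.

- Uniform distributions have maximum entropy log₂(5) = 2.3219 bits
- The more "peaked" or concentrated a distribution, the lower its entropy

Entropies:
  H(A) = 2.1705 bits
  H(B) = 0.6742 bits
  H(C) = 2.3219 bits

Ranking: C > A > B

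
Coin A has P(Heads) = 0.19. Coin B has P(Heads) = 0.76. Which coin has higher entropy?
B

For binary distributions, entropy is maximized at p=0.5 and decreases as p moves toward 0 or 1.

H(A) = H(0.19) = 0.7015 bits
H(B) = H(0.76) = 0.7950 bits

Distribution B (p=0.76) is closer to uniform (p=0.5), so it has higher entropy.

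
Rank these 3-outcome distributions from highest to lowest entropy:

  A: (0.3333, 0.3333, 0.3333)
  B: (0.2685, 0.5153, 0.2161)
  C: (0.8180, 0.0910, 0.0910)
A > B > C

Key insight: Entropy is maximized by uniform distributions and minimized by concentrated distributions.

- Uniform distributions have maximum entropy log₂(3) = 1.5850 bits
- The more "peaked" or concentrated a distribution, the lower its entropy

Entropies:
  H(A) = 1.5850 bits
  H(B) = 1.4799 bits
  H(C) = 0.8664 bits

Ranking: A > B > C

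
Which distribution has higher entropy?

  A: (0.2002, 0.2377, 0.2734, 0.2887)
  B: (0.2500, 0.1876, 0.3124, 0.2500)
A

Both distributions are close to uniform, making this a harder comparison.

H(A) = 1.9862 bits
H(B) = 1.9773 bits

The distribution closer to uniform has higher entropy.
Answer: A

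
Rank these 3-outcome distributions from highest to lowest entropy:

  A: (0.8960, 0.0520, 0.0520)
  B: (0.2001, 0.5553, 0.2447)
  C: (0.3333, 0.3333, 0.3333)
C > B > A

Key insight: Entropy is maximized by uniform distributions and minimized by concentrated distributions.

- Uniform distributions have maximum entropy log₂(3) = 1.5850 bits
- The more "peaked" or concentrated a distribution, the lower its entropy

Entropies:
  H(A) = 0.5855 bits
  H(B) = 1.4327 bits
  H(C) = 1.5850 bits

Ranking: C > B > A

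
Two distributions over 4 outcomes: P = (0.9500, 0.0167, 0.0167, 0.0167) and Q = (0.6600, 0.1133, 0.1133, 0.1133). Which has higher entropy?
Q

P is highly concentrated on one outcome (95%), making it nearly deterministic. Q spreads its mass more evenly (max 66%). The more spread-out distribution has higher entropy: H(P) ≈ 0.366 bits, H(Q) ≈ 1.464 bits.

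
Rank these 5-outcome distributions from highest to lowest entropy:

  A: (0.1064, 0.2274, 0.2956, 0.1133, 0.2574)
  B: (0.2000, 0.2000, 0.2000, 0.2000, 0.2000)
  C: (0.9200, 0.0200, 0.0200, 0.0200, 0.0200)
B > A > C

Key insight: Entropy is maximized by uniform distributions and minimized by concentrated distributions.

- Uniform distributions have maximum entropy log₂(5) = 2.3219 bits
- The more "peaked" or concentrated a distribution, the lower its entropy

Entropies:
  H(A) = 2.2093 bits
  H(B) = 2.3219 bits
  H(C) = 0.5622 bits

Ranking: B > A > C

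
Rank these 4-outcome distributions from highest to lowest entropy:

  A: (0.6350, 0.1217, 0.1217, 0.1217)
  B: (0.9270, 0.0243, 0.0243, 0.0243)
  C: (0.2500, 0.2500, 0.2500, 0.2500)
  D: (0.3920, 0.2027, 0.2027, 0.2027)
C > D > A > B

Key insight: Entropy is maximized by uniform distributions and minimized by concentrated distributions.

Entropies:
  H(A) = 1.5253 bits
  H(B) = 0.4927 bits
  H(C) = 2.0000 bits
  H(D) = 1.9297 bits

Ranking: C > D > A > B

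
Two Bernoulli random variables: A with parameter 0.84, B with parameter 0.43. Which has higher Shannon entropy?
B

For binary distributions, entropy is maximized at p=0.5 and decreases as p moves toward 0 or 1.

H(A) = H(0.84) = 0.6343 bits
H(B) = H(0.43) = 0.9858 bits

Distribution B (p=0.43) is closer to uniform (p=0.5), so it has higher entropy.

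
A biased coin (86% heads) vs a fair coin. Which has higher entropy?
Fair coin

The fair coin is uniform (p=0.5), maximizing binary entropy at 1 bit. The biased coin has H(0.86) ≈ 0.584 bits — its outcome is more predictable, so its entropy is lower.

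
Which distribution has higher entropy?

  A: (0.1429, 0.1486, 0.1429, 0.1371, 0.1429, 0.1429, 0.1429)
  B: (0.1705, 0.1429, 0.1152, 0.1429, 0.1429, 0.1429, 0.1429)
A

Both distributions are close to uniform, making this a harder comparison.

H(A) = 2.8070 bits
H(B) = 2.7996 bits

The distribution closer to uniform has higher entropy.
Answer: A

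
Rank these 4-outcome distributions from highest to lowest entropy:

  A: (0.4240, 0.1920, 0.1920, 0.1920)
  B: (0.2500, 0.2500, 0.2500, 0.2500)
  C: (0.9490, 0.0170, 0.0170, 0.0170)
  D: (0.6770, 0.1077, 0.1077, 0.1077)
B > A > D > C

Key insight: Entropy is maximized by uniform distributions and minimized by concentrated distributions.

Entropies:
  H(A) = 1.8962 bits
  H(B) = 2.0000 bits
  H(C) = 0.3715 bits
  H(D) = 1.4196 bits

Ranking: B > A > D > C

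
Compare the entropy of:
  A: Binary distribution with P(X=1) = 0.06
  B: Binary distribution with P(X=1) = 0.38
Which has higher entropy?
B

For binary distributions, entropy is maximized at p=0.5 and decreases as p moves toward 0 or 1.

H(A) = H(0.06) = 0.3274 bits
H(B) = H(0.38) = 0.9580 bits

Distribution B (p=0.38) is closer to uniform (p=0.5), so it has higher entropy.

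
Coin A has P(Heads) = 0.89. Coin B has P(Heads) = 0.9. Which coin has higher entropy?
A

For binary distributions, entropy is maximized at p=0.5 and decreases as p moves toward 0 or 1.

H(A) = H(0.89) = 0.4999 bits
H(B) = H(0.9) = 0.4690 bits

Distribution A (p=0.89) is closer to uniform (p=0.5), so it has higher entropy.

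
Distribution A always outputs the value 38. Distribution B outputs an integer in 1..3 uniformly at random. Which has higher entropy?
B

A is deterministic, so H(A) = 0. B is uniform over 3 outcomes, so H(B) = log₂(3) = 1.585 bits. Any distribution with genuine randomness has higher entropy than a deterministic one.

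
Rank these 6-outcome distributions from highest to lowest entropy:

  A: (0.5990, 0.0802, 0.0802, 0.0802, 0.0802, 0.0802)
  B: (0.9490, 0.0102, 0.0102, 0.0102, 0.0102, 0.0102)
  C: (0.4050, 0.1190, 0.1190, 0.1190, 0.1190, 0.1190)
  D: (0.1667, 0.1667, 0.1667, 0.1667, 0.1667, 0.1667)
D > C > A > B

Key insight: Entropy is maximized by uniform distributions and minimized by concentrated distributions.

Entropies:
  H(A) = 1.9026 bits
  H(B) = 0.4090 bits
  H(C) = 2.3553 bits
  H(D) = 2.5850 bits

Ranking: D > C > A > B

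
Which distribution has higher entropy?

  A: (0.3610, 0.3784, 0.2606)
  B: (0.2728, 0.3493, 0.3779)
B

Both distributions are close to uniform, making this a harder comparison.

H(A) = 1.5667 bits
H(B) = 1.5719 bits

The distribution closer to uniform has higher entropy.
Answer: B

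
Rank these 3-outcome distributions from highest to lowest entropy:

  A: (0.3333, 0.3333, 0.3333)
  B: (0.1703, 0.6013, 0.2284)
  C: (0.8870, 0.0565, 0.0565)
A > B > C

Key insight: Entropy is maximized by uniform distributions and minimized by concentrated distributions.

- Uniform distributions have maximum entropy log₂(3) = 1.5850 bits
- The more "peaked" or concentrated a distribution, the lower its entropy

Entropies:
  H(A) = 1.5850 bits
  H(B) = 1.3627 bits
  H(C) = 0.6219 bits

Ranking: A > B > C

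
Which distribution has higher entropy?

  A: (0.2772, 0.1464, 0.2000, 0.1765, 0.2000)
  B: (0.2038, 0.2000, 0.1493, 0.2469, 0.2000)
B

Both distributions are close to uniform, making this a harder comparison.

H(A) = 2.2892 bits
H(B) = 2.3043 bits

The distribution closer to uniform has higher entropy.
Answer: B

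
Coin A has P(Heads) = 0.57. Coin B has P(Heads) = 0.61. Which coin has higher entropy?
A

For binary distributions, entropy is maximized at p=0.5 and decreases as p moves toward 0 or 1.

H(A) = H(0.57) = 0.9858 bits
H(B) = H(0.61) = 0.9648 bits

Distribution A (p=0.57) is closer to uniform (p=0.5), so it has higher entropy.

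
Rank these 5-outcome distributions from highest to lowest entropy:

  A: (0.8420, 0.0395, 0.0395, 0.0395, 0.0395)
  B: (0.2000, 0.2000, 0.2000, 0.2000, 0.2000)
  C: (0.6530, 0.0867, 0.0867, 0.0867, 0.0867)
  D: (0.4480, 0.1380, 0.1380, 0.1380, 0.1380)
B > D > C > A

Key insight: Entropy is maximized by uniform distributions and minimized by concentrated distributions.

Entropies:
  H(A) = 0.9455 bits
  H(B) = 2.3219 bits
  H(C) = 1.6254 bits
  H(D) = 2.0962 bits

Ranking: B > D > C > A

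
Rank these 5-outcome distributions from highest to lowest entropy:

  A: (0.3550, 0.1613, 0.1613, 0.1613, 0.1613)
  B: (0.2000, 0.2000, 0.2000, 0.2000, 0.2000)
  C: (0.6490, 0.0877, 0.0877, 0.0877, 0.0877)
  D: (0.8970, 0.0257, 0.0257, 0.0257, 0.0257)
B > A > C > D

Key insight: Entropy is maximized by uniform distributions and minimized by concentrated distributions.

Entropies:
  H(A) = 2.2285 bits
  H(B) = 2.3219 bits
  H(C) = 1.6370 bits
  H(D) = 0.6844 bits

Ranking: B > A > C > D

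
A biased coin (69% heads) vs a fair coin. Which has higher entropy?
Fair coin

The fair coin is uniform (p=0.5), maximizing binary entropy at 1 bit. The biased coin has H(0.69) ≈ 0.893 bits — its outcome is more predictable, so its entropy is lower.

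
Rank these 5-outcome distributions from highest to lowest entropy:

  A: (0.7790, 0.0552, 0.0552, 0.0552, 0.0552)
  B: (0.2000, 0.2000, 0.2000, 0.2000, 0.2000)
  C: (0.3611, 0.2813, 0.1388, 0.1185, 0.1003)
B > C > A

Key insight: Entropy is maximized by uniform distributions and minimized by concentrated distributions.

- Uniform distributions have maximum entropy log₂(5) = 2.3219 bits
- The more "peaked" or concentrated a distribution, the lower its entropy

Entropies:
  H(A) = 1.2040 bits
  H(B) = 2.3219 bits
  H(C) = 2.1382 bits

Ranking: B > C > A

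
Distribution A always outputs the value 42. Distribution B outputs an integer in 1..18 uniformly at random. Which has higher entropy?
B

A is deterministic, so H(A) = 0. B is uniform over 18 outcomes, so H(B) = log₂(18) = 4.170 bits. Any distribution with genuine randomness has higher entropy than a deterministic one.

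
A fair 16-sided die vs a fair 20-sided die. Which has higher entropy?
20-sided die

Both are uniform distributions; for uniform over n outcomes, H = log₂(n). H(16-sided) = log₂(16) = 4.000 bits and H(20-sided) = log₂(20) = 4.322 bits. More outcomes in a uniform distribution means higher entropy.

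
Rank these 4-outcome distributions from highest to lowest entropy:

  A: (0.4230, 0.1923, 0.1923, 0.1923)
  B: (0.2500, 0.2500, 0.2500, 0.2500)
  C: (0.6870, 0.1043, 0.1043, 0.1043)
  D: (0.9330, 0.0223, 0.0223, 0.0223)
B > A > C > D

Key insight: Entropy is maximized by uniform distributions and minimized by concentrated distributions.

Entropies:
  H(A) = 1.8973 bits
  H(B) = 2.0000 bits
  H(C) = 1.3927 bits
  H(D) = 0.4608 bits

Ranking: B > A > C > D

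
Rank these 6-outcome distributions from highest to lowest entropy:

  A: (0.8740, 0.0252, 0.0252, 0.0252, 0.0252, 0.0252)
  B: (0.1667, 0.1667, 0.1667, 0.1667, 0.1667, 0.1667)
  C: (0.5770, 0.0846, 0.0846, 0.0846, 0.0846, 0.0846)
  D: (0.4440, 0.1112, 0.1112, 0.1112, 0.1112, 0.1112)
B > D > C > A

Key insight: Entropy is maximized by uniform distributions and minimized by concentrated distributions.

Entropies:
  H(A) = 0.8389 bits
  H(B) = 2.5850 bits
  H(C) = 1.9650 bits
  H(D) = 2.2819 bits

Ranking: B > D > C > A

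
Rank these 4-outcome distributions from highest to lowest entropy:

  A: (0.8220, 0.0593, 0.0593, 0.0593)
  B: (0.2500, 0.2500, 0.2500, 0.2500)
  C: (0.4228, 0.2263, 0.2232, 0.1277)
B > C > A

Key insight: Entropy is maximized by uniform distributions and minimized by concentrated distributions.

- Uniform distributions have maximum entropy log₂(4) = 2.0000 bits
- The more "peaked" or concentrated a distribution, the lower its entropy

Entropies:
  H(A) = 0.9578 bits
  H(B) = 2.0000 bits
  H(C) = 1.8723 bits

Ranking: B > C > A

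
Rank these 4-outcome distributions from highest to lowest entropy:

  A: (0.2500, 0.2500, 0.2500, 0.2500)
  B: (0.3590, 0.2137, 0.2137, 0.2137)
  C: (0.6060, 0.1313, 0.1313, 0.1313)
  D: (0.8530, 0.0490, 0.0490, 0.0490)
A > B > C > D

Key insight: Entropy is maximized by uniform distributions and minimized by concentrated distributions.

Entropies:
  H(A) = 2.0000 bits
  H(B) = 1.9578 bits
  H(C) = 1.5918 bits
  H(D) = 0.8353 bits

Ranking: A > B > C > D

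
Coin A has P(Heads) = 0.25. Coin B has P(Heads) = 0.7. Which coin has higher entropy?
B

For binary distributions, entropy is maximized at p=0.5 and decreases as p moves toward 0 or 1.

H(A) = H(0.25) = 0.8113 bits
H(B) = H(0.7) = 0.8813 bits

Distribution B (p=0.7) is closer to uniform (p=0.5), so it has higher entropy.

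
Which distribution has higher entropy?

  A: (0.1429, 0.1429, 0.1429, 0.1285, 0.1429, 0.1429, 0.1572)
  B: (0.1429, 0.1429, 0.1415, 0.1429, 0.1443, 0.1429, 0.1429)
B

Both distributions are close to uniform, making this a harder comparison.

H(A) = 2.8053 bits
H(B) = 2.8073 bits

The distribution closer to uniform has higher entropy.
Answer: B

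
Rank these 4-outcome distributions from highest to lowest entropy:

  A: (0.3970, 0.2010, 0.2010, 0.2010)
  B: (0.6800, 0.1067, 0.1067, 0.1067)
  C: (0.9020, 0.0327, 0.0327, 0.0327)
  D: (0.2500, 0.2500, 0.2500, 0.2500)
D > A > B > C

Key insight: Entropy is maximized by uniform distributions and minimized by concentrated distributions.

Entropies:
  H(A) = 1.9249 bits
  H(B) = 1.4116 bits
  H(C) = 0.6179 bits
  H(D) = 2.0000 bits

Ranking: D > A > B > C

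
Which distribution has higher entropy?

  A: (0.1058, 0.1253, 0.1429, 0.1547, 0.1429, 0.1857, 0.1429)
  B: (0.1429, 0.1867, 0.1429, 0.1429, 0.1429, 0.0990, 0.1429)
A

Both distributions are close to uniform, making this a harder comparison.

H(A) = 2.7890 bits
H(B) = 2.7876 bits

The distribution closer to uniform has higher entropy.
Answer: A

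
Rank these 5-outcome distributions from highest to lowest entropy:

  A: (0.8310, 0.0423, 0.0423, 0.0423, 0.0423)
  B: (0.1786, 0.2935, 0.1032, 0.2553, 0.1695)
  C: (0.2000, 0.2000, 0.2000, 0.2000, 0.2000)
C > B > A

Key insight: Entropy is maximized by uniform distributions and minimized by concentrated distributions.

- Uniform distributions have maximum entropy log₂(5) = 2.3219 bits
- The more "peaked" or concentrated a distribution, the lower its entropy

Entropies:
  H(A) = 0.9934 bits
  H(B) = 2.2379 bits
  H(C) = 2.3219 bits

Ranking: C > B > A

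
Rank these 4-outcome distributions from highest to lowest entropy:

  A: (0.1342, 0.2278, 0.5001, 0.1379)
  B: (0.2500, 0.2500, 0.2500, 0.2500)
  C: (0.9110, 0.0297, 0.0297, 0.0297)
B > A > C

Key insight: Entropy is maximized by uniform distributions and minimized by concentrated distributions.

- Uniform distributions have maximum entropy log₂(4) = 2.0000 bits
- The more "peaked" or concentrated a distribution, the lower its entropy

Entropies:
  H(A) = 1.7692 bits
  H(B) = 2.0000 bits
  H(C) = 0.5742 bits

Ranking: B > A > C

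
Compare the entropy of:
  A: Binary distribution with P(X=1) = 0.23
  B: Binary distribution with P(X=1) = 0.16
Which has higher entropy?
A

For binary distributions, entropy is maximized at p=0.5 and decreases as p moves toward 0 or 1.

H(A) = H(0.23) = 0.7780 bits
H(B) = H(0.16) = 0.6343 bits

Distribution A (p=0.23) is closer to uniform (p=0.5), so it has higher entropy.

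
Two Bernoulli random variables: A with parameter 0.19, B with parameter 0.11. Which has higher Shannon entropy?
A

For binary distributions, entropy is maximized at p=0.5 and decreases as p moves toward 0 or 1.

H(A) = H(0.19) = 0.7015 bits
H(B) = H(0.11) = 0.4999 bits

Distribution A (p=0.19) is closer to uniform (p=0.5), so it has higher entropy.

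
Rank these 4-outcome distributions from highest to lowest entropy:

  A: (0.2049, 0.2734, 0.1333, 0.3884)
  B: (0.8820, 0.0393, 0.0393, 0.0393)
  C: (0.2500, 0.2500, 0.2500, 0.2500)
C > A > B

Key insight: Entropy is maximized by uniform distributions and minimized by concentrated distributions.

- Uniform distributions have maximum entropy log₂(4) = 2.0000 bits
- The more "peaked" or concentrated a distribution, the lower its entropy

Entropies:
  H(A) = 1.8976 bits
  H(B) = 0.7106 bits
  H(C) = 2.0000 bits

Ranking: C > A > B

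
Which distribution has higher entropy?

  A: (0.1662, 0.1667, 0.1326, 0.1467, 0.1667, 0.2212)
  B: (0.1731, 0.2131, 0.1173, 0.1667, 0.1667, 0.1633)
A

Both distributions are close to uniform, making this a harder comparison.

H(A) = 2.5661 bits
H(B) = 2.5644 bits

The distribution closer to uniform has higher entropy.
Answer: A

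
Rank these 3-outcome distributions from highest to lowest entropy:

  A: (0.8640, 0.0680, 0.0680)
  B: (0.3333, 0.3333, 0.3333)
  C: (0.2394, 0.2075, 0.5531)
B > C > A

Key insight: Entropy is maximized by uniform distributions and minimized by concentrated distributions.

- Uniform distributions have maximum entropy log₂(3) = 1.5850 bits
- The more "peaked" or concentrated a distribution, the lower its entropy

Entropies:
  H(A) = 0.7097 bits
  H(B) = 1.5850 bits
  H(C) = 1.4372 bits

Ranking: B > C > A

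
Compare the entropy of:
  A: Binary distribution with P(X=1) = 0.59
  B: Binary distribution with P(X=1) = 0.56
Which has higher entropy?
B

For binary distributions, entropy is maximized at p=0.5 and decreases as p moves toward 0 or 1.

H(A) = H(0.59) = 0.9765 bits
H(B) = H(0.56) = 0.9896 bits

Distribution B (p=0.56) is closer to uniform (p=0.5), so it has higher entropy.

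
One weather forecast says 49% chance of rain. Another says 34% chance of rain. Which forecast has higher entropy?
49% forecast

Treat each forecast as a Bernoulli distribution. Binary entropy is maximized at p=0.5 and falls off symmetrically toward 0 or 1. The 49% forecast is closer to 50%, so it is more uncertain. H(49%) ≈ 1.000 bits, H(34%) ≈ 0.925 bits.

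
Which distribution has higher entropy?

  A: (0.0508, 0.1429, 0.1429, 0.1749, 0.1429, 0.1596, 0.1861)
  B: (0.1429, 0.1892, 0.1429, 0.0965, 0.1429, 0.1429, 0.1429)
B

Both distributions are close to uniform, making this a harder comparison.

H(A) = 2.7355 bits
H(B) = 2.7852 bits

The distribution closer to uniform has higher entropy.
Answer: B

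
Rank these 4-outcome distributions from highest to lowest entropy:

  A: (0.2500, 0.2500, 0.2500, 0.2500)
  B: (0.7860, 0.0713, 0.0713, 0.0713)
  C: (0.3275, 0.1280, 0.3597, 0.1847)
A > C > B

Key insight: Entropy is maximized by uniform distributions and minimized by concentrated distributions.

- Uniform distributions have maximum entropy log₂(4) = 2.0000 bits
- The more "peaked" or concentrated a distribution, the lower its entropy

Entropies:
  H(A) = 2.0000 bits
  H(B) = 1.0882 bits
  H(C) = 1.8878 bits

Ranking: A > C > B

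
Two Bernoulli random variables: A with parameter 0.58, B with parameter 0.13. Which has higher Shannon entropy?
A

For binary distributions, entropy is maximized at p=0.5 and decreases as p moves toward 0 or 1.

H(A) = H(0.58) = 0.9815 bits
H(B) = H(0.13) = 0.5574 bits

Distribution A (p=0.58) is closer to uniform (p=0.5), so it has higher entropy.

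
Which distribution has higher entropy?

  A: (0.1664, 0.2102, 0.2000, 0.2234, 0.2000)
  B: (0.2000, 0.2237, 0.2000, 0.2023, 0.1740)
B

Both distributions are close to uniform, making this a harder comparison.

H(A) = 2.3153 bits
H(B) = 2.3174 bits

The distribution closer to uniform has higher entropy.
Answer: B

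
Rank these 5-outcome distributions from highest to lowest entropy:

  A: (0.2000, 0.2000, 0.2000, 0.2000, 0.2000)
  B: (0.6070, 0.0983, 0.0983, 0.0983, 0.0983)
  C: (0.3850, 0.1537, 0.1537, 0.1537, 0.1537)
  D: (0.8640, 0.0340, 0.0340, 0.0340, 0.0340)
A > C > B > D

Key insight: Entropy is maximized by uniform distributions and minimized by concentrated distributions.

Entropies:
  H(A) = 2.3219 bits
  H(B) = 1.7527 bits
  H(C) = 2.1915 bits
  H(D) = 0.8457 bits

Ranking: A > C > B > D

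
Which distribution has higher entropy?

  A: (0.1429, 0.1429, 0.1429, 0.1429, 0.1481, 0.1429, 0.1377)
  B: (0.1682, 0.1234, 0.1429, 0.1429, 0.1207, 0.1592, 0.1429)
A

Both distributions are close to uniform, making this a harder comparison.

H(A) = 2.8071 bits
H(B) = 2.7984 bits

The distribution closer to uniform has higher entropy.
Answer: A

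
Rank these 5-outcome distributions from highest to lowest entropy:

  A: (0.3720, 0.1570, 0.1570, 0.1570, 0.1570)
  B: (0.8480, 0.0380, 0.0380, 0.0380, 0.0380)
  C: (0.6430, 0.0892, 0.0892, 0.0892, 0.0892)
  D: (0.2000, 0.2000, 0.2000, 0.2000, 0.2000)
D > A > C > B

Key insight: Entropy is maximized by uniform distributions and minimized by concentrated distributions.

Entropies:
  H(A) = 2.2082 bits
  H(B) = 0.9188 bits
  H(C) = 1.6542 bits
  H(D) = 2.3219 bits

Ranking: D > A > C > B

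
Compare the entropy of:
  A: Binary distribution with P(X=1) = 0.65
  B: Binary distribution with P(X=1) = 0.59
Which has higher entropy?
B

For binary distributions, entropy is maximized at p=0.5 and decreases as p moves toward 0 or 1.

H(A) = H(0.65) = 0.9341 bits
H(B) = H(0.59) = 0.9765 bits

Distribution B (p=0.59) is closer to uniform (p=0.5), so it has higher entropy.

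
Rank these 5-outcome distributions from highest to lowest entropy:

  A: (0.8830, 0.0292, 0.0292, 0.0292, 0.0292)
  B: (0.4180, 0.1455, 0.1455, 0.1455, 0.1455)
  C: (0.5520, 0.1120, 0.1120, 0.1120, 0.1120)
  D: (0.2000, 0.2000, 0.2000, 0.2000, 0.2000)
D > B > C > A

Key insight: Entropy is maximized by uniform distributions and minimized by concentrated distributions.

Entropies:
  H(A) = 0.7547 bits
  H(B) = 2.1445 bits
  H(C) = 1.8882 bits
  H(D) = 2.3219 bits

Ranking: D > B > C > A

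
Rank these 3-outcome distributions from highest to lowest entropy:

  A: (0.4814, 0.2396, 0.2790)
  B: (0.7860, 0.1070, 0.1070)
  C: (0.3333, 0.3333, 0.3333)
C > A > B

Key insight: Entropy is maximized by uniform distributions and minimized by concentrated distributions.

- Uniform distributions have maximum entropy log₂(3) = 1.5850 bits
- The more "peaked" or concentrated a distribution, the lower its entropy

Entropies:
  H(A) = 1.5155 bits
  H(B) = 0.9631 bits
  H(C) = 1.5850 bits

Ranking: C > A > B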